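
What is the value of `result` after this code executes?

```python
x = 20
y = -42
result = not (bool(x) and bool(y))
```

x = 20; y = -42; result = False

False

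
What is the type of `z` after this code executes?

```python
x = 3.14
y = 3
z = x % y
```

float % int = float

float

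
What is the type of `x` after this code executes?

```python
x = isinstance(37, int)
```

isinstance() returns bool

bool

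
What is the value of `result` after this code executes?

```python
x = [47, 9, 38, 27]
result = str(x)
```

x = [47, 9, 38, 27]; result = '[47, 9, 38, 27]'

'[47, 9, 38, 27]'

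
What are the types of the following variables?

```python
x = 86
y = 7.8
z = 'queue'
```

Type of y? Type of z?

y is assigned a number with a decimal point, so it is a float; z is assigned a quoted string literal, so it is a str

float, str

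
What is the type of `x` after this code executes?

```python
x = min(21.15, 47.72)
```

min() of floats returns float

float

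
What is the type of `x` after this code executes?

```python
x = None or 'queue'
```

'or' with None returns the other truthy value (str)

str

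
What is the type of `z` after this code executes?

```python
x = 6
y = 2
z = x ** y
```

positive int ** positive int = int

int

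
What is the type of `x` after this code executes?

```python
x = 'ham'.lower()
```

str.lower() returns str

str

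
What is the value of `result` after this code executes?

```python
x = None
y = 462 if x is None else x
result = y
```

x = None; y = 462; result = 462

462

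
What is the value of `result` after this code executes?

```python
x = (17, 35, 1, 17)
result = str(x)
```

x = (17, 35, 1, 17); result = '(17, 35, 1, 17)'

'(17, 35, 1, 17)'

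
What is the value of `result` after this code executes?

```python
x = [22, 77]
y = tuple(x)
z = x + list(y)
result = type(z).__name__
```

x is list; y is tuple; z is list; result = 'list'

'list'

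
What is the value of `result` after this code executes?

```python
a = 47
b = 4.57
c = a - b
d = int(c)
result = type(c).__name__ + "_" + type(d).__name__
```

a is int; b is float; c is float; d is int; result = 'float_int'

'float_int'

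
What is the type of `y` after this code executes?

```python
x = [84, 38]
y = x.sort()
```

list.sort() returns None (mutates in place)

NoneType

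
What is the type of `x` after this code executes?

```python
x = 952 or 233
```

'or' returns first truthy value (int)

int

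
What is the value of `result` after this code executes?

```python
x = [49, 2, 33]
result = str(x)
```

x = [49, 2, 33]; result = '[49, 2, 33]'

'[49, 2, 33]'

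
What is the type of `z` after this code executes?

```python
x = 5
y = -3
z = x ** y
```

int ** negative = float

float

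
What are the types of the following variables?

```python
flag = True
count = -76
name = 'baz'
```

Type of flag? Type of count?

flag is assigned the constant True, which has type bool; count is assigned a bare integer (no decimal point), so it is an int

bool, int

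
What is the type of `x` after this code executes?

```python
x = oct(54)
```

oct() returns str representation

str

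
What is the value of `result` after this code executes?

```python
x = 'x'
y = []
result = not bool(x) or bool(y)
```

x = 'x'; y = []; result = False

False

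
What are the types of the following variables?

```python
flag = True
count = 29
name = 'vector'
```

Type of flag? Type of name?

flag is assigned the constant True, which has type bool; name is assigned a quoted string literal, so it is a str

bool, str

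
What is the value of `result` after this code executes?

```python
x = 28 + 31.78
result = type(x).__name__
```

x is float; result = 'float'

'float'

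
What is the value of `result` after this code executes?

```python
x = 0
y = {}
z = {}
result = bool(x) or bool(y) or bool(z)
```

x = 0; y = {}; z = {}; result = False

False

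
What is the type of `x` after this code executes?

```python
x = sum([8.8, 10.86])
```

sum() of floats returns float

float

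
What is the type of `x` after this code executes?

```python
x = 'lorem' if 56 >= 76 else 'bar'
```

Both branches of conditional are str

str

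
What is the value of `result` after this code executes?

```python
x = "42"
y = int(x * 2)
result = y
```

x = '42'; y = 4242; result = 4242

4242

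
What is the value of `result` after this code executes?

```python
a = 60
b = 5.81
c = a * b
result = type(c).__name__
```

a is int; b is float; c is float; result = 'float'

'float'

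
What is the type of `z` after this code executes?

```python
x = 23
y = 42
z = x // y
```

int // int = int

int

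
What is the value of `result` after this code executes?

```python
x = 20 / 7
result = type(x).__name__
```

x is float; result = 'float'

'float'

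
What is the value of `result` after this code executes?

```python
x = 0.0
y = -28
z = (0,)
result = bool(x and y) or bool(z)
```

x = 0.0; y = -28; z = (0,); result = True

True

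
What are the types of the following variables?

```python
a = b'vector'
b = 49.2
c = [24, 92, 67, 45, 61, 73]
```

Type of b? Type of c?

b is assigned a number with a decimal point, so it is a float; c is assigned a list literal (square brackets)

float, list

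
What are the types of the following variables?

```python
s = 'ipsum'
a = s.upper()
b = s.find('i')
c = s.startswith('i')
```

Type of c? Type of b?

startswith() returns bool; find() returns int

bool, int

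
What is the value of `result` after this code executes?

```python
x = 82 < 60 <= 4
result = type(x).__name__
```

x is bool; result = 'bool'

'bool'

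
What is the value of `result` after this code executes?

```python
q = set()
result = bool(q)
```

q = set(); result = False

False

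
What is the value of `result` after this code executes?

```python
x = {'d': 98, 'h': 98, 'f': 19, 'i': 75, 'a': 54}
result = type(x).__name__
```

x is dict; result = 'dict'

'dict'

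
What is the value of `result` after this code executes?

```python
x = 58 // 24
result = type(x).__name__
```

x is int; result = 'int'

'int'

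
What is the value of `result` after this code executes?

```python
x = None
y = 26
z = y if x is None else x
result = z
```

x = None; y = 26; z = 26; result = 26

26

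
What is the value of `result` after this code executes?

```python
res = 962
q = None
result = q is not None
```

res = 962; q = None; result = False

False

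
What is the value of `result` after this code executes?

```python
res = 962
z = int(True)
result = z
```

res = 962; z = 1; result = 1

1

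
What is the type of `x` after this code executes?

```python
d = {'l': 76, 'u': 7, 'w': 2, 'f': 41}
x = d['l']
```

Accessing dict[str, int] with str key returns int

int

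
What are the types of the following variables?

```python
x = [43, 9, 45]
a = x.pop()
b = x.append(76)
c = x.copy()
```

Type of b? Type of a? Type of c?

append() returns None; pop() returns element; copy() returns list

NoneType, int, list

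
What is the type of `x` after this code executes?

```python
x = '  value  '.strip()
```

str.strip() returns str

str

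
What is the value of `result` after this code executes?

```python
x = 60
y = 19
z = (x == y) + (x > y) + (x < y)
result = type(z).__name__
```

x is int; y is int; z is int; result = 'int'

'int'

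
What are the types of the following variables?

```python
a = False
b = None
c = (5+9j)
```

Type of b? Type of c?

b is assigned None, whose type is NoneType; c is assigned (5+9j), an int plus an imaginary literal (j suffix), which evaluates to complex

NoneType, complex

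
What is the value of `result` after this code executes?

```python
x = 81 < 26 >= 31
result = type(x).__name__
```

x is bool; result = 'bool'

'bool'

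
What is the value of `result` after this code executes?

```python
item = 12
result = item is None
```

item = 12; result = False

False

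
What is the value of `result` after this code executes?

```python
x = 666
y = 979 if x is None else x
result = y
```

x = 666; y = 666; result = 666

666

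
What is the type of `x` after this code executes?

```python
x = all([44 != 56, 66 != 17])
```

all() returns bool

bool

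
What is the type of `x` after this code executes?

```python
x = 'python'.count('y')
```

str.count() returns int

int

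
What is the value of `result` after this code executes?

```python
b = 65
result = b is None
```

b = 65; result = False

False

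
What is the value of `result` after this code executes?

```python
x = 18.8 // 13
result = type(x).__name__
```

x is float; result = 'float'

'float'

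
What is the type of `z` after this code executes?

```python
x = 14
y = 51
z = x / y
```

int / int = float

float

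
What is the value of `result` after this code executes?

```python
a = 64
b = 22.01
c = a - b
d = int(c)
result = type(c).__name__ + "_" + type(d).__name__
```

a is int; b is float; c is float; d is int; result = 'float_int'

'float_int'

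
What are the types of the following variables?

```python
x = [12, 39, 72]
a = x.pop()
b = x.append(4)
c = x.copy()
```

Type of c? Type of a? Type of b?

copy() returns list; pop() returns element; append() returns None

list, int, NoneType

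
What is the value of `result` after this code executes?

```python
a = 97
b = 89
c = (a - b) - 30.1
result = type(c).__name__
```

a is int; b is int; c is float; result = 'float'

'float'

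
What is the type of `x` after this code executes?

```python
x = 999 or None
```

'or' returns first truthy value

int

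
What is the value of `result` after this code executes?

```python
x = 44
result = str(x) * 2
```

x = 44; result = '4444'

'4444'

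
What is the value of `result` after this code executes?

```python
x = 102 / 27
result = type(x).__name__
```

x is float; result = 'float'

'float'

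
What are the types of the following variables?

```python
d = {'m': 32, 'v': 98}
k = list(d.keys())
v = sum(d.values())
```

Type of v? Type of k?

sum of ints is int; list() converts to list

int, list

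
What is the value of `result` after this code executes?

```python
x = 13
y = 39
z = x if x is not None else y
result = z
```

x = 13; y = 39; z = 13; result = 13

13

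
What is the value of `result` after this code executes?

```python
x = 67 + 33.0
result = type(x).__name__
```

x is float; result = 'float'

'float'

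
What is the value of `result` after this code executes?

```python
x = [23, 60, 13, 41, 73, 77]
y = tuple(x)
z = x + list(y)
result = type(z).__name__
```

x is list; y is tuple; z is list; result = 'list'

'list'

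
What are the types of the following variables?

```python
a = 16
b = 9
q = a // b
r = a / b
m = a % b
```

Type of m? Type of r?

% of ints returns int; / returns float

int, float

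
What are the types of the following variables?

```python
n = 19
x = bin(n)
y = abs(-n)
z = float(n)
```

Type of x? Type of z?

bin() returns str; float() returns float

str, float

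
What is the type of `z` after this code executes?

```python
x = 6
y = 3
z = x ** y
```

positive int ** positive int = int

int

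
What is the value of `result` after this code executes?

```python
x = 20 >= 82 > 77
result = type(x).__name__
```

x is bool; result = 'bool'

'bool'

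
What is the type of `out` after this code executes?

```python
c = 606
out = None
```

None has type NoneType

NoneType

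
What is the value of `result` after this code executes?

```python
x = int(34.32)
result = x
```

x = 34; result = 34

34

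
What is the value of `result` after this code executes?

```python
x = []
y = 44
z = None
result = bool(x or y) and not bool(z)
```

x = []; y = 44; z = None; result = True

True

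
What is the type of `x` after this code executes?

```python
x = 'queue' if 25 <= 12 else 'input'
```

Both branches of conditional are str

str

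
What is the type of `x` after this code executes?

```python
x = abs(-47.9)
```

abs() of float returns float

float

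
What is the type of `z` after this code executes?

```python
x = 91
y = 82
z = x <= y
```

Comparison returns bool

bool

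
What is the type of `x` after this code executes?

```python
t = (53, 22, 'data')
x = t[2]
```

Index 2 of tuple is a str literal

str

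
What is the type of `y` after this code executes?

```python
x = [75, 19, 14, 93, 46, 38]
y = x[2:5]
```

Slicing a list returns a list

list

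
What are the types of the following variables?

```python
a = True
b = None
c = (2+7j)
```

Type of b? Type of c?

b is assigned None, whose type is NoneType; c is assigned (2+7j), an int plus an imaginary literal (j suffix), which evaluates to complex

NoneType, complex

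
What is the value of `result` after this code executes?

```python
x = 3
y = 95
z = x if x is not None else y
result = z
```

x = 3; y = 95; z = 3; result = 3

3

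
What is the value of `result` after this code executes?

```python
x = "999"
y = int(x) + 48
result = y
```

x = '999'; y = 1047; result = 1047

1047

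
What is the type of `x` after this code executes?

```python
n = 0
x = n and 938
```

'and' returns first falsy value (0 is int)

int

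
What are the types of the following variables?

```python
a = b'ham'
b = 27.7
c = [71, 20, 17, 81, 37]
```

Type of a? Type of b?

a is assigned a bytes literal (b'...' prefix); b is assigned a number with a decimal point, so it is a float

bytes, float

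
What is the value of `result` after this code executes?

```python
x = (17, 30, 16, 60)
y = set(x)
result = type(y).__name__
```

x is tuple; y is set; result = 'set'

'set'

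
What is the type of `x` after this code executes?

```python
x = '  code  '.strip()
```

str.strip() returns str

str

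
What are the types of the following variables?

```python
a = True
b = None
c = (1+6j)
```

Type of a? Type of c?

a is assigned the constant True, which has type bool; c is assigned (1+6j), an int plus an imaginary literal (j suffix), which evaluates to complex

bool, complex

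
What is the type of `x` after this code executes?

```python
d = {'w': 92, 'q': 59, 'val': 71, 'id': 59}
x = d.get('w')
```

dict.get() returns value type when found

int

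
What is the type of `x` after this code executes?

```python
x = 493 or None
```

'or' returns first truthy value

int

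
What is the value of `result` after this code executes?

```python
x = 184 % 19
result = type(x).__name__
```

x is int; result = 'int'

'int'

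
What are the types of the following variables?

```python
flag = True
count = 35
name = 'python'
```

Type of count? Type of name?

count is assigned a bare integer (no decimal point), so it is an int; name is assigned a quoted string literal, so it is a str

int, str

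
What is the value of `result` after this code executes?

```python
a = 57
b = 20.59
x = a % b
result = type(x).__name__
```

a is int; b is float; x is float; result = 'float'

'float'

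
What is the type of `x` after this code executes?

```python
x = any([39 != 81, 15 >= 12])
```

any() returns bool

bool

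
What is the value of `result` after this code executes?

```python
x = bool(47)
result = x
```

x = True; result = True

True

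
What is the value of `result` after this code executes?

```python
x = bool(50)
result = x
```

x = True; result = True

True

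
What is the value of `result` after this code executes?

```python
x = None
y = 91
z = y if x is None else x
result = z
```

x = None; y = 91; z = 91; result = 91

91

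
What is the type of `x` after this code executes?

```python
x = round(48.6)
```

round() with no decimal places returns int

int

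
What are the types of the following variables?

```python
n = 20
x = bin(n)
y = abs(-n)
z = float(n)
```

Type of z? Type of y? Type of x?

float() returns float; abs() of int returns int; bin() returns str

float, int, str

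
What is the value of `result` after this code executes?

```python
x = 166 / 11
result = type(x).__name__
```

x is float; result = 'float'

'float'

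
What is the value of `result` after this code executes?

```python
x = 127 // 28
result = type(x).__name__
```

x is int; result = 'int'

'int'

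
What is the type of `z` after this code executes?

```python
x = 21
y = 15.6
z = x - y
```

int - float = float

float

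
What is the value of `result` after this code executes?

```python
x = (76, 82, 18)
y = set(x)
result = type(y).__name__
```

x is tuple; y is set; result = 'set'

'set'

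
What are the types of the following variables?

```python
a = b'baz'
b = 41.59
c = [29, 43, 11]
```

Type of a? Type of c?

a is assigned a bytes literal (b'...' prefix); c is assigned a list literal (square brackets)

bytes, list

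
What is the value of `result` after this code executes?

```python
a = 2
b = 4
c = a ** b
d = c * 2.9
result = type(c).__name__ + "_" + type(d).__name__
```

a is int; b is int; c is int; d is float; result = 'int_float'

'int_float'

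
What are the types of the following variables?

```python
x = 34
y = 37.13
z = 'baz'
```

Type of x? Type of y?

x is assigned a bare integer (no decimal point), so it is an int; y is assigned a number with a decimal point, so it is a float

int, float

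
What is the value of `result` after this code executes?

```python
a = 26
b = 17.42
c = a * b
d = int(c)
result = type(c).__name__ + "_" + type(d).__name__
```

a is int; b is float; c is float; d is int; result = 'float_int'

'float_int'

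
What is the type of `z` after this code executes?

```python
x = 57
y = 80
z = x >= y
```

Comparison returns bool

bool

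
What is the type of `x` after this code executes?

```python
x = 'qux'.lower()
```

str.lower() returns str

str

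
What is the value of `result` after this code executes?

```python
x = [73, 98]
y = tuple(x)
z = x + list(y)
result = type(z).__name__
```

x is list; y is tuple; z is list; result = 'list'

'list'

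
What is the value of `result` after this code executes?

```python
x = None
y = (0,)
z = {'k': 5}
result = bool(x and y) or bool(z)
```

x = None; y = (0,); z = {'k': 5}; result = True

True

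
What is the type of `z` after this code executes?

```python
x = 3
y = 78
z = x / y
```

int / int = float

float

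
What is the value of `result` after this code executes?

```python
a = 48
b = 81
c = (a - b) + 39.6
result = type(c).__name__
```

a is int; b is int; c is float; result = 'float'

'float'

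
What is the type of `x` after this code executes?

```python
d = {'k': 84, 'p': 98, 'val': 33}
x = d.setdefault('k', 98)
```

dict.setdefault() returns the (existing or default) value

int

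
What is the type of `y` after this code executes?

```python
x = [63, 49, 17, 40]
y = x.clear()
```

list.clear() returns None

NoneType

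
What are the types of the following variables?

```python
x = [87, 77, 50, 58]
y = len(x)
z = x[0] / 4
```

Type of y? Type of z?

len() returns int; int / int = float

int, float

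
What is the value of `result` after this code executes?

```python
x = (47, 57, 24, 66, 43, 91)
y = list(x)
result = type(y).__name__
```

x is tuple; y is list; result = 'list'

'list'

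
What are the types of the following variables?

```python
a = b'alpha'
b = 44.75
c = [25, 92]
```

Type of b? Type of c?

b is assigned a number with a decimal point, so it is a float; c is assigned a list literal (square brackets)

float, list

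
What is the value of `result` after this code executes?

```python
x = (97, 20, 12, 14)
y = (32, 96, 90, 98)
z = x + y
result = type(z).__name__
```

x is tuple; y is tuple; z is tuple; result = 'tuple'

'tuple'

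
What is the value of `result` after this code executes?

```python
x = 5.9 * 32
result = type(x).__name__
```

x is float; result = 'float'

'float'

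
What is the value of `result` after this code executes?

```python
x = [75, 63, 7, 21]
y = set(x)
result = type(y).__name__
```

x is list; y is set; result = 'set'

'set'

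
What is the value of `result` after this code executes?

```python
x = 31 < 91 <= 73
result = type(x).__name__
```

x is bool; result = 'bool'

'bool'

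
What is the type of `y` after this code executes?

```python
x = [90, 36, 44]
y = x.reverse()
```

list.reverse() returns None

NoneType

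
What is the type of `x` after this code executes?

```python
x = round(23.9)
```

round() with no decimal places returns int

int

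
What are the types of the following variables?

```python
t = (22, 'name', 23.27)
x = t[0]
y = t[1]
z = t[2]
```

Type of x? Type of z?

tuple[0] is int; tuple[2] is float

int, float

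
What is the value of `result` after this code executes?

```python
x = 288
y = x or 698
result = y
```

x = 288; y = 288; result = 288

288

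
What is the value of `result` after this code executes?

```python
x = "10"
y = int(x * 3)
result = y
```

x = '10'; y = 101010; result = 101010

101010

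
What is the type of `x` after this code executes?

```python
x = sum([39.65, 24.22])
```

sum() of floats returns float

float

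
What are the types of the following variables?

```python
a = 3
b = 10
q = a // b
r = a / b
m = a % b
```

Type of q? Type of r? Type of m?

// returns int; / returns float; % of ints returns int

int, float, int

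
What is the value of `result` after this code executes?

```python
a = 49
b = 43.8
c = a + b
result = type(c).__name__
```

a is int; b is float; c is float; result = 'float'

'float'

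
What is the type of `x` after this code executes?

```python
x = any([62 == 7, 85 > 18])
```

any() returns bool

bool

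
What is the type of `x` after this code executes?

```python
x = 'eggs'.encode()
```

str.encode() returns bytes

bytes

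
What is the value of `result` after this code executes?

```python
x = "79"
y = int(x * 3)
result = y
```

x = '79'; y = 797979; result = 797979

797979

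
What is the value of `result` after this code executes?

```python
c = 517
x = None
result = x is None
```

c = 517; x = None; result = True

True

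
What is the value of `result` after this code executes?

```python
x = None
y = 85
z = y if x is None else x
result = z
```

x = None; y = 85; z = 85; result = 85

85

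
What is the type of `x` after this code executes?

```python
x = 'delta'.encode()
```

str.encode() returns bytes

bytes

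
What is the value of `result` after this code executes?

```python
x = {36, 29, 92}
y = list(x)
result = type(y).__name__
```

x is set; y is list; result = 'list'

'list'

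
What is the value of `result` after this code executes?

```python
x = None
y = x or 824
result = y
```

x = None; y = 824; result = 824

824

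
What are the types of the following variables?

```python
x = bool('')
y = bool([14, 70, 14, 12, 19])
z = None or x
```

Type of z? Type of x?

None or bool returns the bool; bool() returns bool

bool, bool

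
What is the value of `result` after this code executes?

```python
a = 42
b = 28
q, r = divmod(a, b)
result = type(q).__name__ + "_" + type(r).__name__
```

a is int; b is int; q is int; r is int; result = 'int_int'

'int_int'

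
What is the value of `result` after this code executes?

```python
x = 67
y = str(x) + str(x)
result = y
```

x = 67; y = '6767'; result = '6767'

'6767'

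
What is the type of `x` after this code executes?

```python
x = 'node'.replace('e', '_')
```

str.replace() returns str

str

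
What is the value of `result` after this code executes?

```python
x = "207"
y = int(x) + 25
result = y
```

x = '207'; y = 232; result = 232

232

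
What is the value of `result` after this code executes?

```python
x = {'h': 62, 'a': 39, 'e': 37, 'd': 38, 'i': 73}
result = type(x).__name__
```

x is dict; result = 'dict'

'dict'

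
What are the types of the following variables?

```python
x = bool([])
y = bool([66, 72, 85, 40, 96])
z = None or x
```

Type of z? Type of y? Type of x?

None or bool returns the bool; bool() returns bool; bool() returns bool

bool, bool, bool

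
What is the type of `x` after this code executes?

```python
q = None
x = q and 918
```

'and' returns first falsy value (None)

NoneType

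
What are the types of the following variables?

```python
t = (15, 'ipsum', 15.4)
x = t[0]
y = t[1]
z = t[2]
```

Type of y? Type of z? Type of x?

tuple[1] is str; tuple[2] is float; tuple[0] is int

str, float, int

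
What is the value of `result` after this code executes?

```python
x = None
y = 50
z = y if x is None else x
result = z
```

x = None; y = 50; z = 50; result = 50

50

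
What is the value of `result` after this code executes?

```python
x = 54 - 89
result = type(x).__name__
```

x is int; result = 'int'

'int'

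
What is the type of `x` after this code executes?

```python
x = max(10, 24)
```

max() of ints returns int

int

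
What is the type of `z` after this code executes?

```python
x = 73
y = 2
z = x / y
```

int / int = float

float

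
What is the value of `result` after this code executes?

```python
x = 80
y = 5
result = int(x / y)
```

x = 80; y = 5; result = 16

16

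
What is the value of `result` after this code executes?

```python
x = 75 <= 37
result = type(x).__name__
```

x is bool; result = 'bool'

'bool'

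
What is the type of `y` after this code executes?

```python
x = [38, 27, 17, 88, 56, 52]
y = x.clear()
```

list.clear() returns None

NoneType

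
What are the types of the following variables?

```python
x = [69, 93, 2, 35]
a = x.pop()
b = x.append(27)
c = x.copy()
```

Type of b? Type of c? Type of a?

append() returns None; copy() returns list; pop() returns element

NoneType, list, int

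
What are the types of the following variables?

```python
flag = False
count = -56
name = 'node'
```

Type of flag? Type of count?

flag is assigned the constant False, which has type bool; count is assigned a bare integer (no decimal point), so it is an int

bool, int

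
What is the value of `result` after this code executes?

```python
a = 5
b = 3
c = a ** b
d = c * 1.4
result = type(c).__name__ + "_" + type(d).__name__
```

a is int; b is int; c is int; d is float; result = 'int_float'

'int_float'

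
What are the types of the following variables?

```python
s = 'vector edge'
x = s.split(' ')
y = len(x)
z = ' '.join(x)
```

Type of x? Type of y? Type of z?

str.split() returns list; len() returns int; str.join() returns str

list, int, str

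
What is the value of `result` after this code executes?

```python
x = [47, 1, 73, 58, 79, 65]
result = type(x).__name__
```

x is list; result = 'list'

'list'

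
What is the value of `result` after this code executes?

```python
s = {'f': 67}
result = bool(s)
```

s = {'f': 67}; result = True

True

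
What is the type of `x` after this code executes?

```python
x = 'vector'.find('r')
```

str.find() returns int index

int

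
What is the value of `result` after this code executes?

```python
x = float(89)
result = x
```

x = 89.0; result = 89.0

89.0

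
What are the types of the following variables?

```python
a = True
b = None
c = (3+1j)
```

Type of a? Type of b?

a is assigned the constant True, which has type bool; b is assigned None, whose type is NoneType

bool, NoneType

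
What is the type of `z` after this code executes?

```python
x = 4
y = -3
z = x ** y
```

int ** negative = float

float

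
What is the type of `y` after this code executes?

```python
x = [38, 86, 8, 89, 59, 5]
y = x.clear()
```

list.clear() returns None

NoneType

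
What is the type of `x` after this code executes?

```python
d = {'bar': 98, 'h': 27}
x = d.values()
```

.values() returns dict_values view

dict_values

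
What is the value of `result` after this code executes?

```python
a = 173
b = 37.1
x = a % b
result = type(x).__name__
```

a is int; b is float; x is float; result = 'float'

'float'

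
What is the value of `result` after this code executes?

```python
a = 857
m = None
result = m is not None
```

a = 857; m = None; result = False

False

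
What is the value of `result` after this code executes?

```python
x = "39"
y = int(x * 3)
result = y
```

x = '39'; y = 393939; result = 393939

393939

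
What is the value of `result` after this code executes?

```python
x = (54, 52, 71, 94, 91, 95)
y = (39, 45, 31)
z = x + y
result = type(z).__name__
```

x is tuple; y is tuple; z is tuple; result = 'tuple'

'tuple'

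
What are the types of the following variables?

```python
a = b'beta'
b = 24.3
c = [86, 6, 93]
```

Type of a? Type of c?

a is assigned a bytes literal (b'...' prefix); c is assigned a list literal (square brackets)

bytes, list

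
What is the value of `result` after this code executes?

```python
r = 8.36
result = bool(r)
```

r = 8.36; result = True

True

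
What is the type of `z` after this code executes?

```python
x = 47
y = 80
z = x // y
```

int // int = int

int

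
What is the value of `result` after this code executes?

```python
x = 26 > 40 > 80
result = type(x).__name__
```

x is bool; result = 'bool'

'bool'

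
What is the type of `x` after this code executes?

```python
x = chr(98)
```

chr() returns str (single char)

str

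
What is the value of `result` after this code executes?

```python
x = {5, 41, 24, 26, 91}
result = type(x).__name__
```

x is set; result = 'set'

'set'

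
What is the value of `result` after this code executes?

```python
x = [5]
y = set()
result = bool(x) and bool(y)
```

x = [5]; y = set(); result = False

False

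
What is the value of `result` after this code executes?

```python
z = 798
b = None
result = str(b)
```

z = 798; b = None; result = 'None'

'None'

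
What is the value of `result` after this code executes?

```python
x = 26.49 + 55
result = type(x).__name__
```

x is float; result = 'float'

'float'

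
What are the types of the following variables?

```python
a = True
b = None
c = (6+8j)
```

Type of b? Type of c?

b is assigned None, whose type is NoneType; c is assigned (6+8j), an int plus an imaginary literal (j suffix), which evaluates to complex

NoneType, complex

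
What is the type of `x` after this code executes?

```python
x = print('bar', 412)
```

print() returns None

NoneType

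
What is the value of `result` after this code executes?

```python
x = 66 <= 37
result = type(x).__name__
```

x is bool; result = 'bool'

'bool'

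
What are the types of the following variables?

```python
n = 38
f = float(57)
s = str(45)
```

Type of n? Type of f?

n is assigned a bare integer (no decimal point), so it is an int; f is assigned the result of calling float(), which returns a float

int, float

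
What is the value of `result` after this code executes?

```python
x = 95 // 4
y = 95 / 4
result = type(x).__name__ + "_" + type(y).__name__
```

x is int; y is float; result = 'int_float'

'int_float'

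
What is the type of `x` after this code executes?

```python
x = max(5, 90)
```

max() of ints returns int

int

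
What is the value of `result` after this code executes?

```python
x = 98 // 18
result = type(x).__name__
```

x is int; result = 'int'

'int'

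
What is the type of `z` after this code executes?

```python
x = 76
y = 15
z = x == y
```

Equality comparison returns bool

bool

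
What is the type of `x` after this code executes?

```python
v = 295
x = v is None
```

'is' comparison returns bool

bool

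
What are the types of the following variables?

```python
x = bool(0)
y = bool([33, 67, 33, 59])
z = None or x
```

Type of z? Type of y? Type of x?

None or bool returns the bool; bool() returns bool; bool() returns bool

bool, bool, bool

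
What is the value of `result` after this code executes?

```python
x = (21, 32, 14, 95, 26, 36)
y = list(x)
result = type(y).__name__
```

x is tuple; y is list; result = 'list'

'list'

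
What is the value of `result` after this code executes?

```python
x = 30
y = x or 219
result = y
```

x = 30; y = 30; result = 30

30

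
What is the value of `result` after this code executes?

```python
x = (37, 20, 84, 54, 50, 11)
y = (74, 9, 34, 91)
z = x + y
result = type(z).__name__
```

x is tuple; y is tuple; z is tuple; result = 'tuple'

'tuple'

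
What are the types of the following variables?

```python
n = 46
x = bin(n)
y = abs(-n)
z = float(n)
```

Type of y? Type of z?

abs() of int returns int; float() returns float

int, float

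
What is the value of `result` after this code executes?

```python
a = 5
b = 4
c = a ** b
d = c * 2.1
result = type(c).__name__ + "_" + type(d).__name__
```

a is int; b is int; c is int; d is float; result = 'int_float'

'int_float'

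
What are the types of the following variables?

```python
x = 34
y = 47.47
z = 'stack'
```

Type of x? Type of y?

x is assigned a bare integer (no decimal point), so it is an int; y is assigned a number with a decimal point, so it is a float

int, float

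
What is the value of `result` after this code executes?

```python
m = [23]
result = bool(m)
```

m = [23]; result = True

True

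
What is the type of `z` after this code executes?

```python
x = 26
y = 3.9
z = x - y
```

int - float = float

float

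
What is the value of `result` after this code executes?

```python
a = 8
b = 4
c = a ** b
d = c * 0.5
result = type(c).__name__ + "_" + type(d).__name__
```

a is int; b is int; c is int; d is float; result = 'int_float'

'int_float'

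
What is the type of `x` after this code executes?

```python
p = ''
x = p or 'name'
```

'or' returns first truthy value (str)

str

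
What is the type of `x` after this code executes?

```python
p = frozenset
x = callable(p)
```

callable() returns bool

bool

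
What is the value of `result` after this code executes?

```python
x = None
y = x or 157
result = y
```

x = None; y = 157; result = 157

157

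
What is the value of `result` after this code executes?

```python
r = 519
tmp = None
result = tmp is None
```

r = 519; tmp = None; result = True

True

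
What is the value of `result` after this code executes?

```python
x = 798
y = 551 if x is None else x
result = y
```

x = 798; y = 798; result = 798

798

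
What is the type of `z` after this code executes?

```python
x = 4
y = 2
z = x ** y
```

positive int ** positive int = int

int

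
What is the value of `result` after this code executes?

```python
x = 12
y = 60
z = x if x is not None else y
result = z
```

x = 12; y = 60; z = 12; result = 12

12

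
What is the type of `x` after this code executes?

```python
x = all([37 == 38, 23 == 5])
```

all() returns bool

bool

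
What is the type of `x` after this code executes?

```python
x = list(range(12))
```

list(range()) returns list

list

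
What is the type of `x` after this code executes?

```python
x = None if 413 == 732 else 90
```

413 == 732 is False, so the else branch is taken

int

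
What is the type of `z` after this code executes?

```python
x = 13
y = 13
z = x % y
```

int % int = int

int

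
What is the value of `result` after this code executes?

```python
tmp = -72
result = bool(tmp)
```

tmp = -72; result = True

True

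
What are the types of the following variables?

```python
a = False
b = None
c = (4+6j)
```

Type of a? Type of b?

a is assigned the constant False, which has type bool; b is assigned None, whose type is NoneType

bool, NoneType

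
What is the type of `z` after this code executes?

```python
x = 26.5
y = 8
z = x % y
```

float % int = float

float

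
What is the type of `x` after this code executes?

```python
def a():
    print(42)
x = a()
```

Function without return returns None

NoneType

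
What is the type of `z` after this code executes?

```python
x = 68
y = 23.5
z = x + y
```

int + float = float

float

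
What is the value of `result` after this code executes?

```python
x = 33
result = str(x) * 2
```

x = 33; result = '3333'

'3333'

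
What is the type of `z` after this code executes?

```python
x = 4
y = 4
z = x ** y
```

positive int ** positive int = int

int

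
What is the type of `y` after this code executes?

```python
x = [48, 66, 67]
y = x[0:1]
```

Slicing a list returns a list

list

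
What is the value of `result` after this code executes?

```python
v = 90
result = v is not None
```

v = 90; result = True

True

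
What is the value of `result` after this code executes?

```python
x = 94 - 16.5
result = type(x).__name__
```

x is float; result = 'float'

'float'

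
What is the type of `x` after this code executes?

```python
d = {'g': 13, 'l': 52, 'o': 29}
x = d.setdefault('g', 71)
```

dict.setdefault() returns the (existing or default) value

int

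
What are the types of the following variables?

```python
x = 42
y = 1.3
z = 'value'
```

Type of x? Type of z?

x is assigned a bare integer (no decimal point), so it is an int; z is assigned a quoted string literal, so it is a str

int, str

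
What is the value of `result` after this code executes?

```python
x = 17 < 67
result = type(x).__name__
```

x is bool; result = 'bool'

'bool'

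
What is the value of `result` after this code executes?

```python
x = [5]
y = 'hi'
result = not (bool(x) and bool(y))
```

x = [5]; y = 'hi'; result = False

False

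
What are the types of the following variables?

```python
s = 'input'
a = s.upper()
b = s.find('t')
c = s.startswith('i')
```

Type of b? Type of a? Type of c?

find() returns int; upper() returns str; startswith() returns bool

int, str, bool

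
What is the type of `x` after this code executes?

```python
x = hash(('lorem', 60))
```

hash() returns int

int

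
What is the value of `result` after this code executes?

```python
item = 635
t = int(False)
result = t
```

item = 635; t = 0; result = 0

0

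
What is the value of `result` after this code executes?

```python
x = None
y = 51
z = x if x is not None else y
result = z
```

x = None; y = 51; z = 51; result = 51

51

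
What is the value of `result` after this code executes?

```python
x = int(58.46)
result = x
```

x = 58; result = 58

58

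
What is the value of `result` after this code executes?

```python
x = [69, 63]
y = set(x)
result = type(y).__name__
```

x is list; y is set; result = 'set'

'set'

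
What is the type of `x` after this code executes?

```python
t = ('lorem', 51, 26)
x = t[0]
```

Index 0 of tuple is a str literal

str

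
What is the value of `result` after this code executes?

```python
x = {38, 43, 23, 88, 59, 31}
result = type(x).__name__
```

x is set; result = 'set'

'set'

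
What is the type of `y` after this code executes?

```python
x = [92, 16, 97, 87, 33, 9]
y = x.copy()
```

list.copy() returns list

list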